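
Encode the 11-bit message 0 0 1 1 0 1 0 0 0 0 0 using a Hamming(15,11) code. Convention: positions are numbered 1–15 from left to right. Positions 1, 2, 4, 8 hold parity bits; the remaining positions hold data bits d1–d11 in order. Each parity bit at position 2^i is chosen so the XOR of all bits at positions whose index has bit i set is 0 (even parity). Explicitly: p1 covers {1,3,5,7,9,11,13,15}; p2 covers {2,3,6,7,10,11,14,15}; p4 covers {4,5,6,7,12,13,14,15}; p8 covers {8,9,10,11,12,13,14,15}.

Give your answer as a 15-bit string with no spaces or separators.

Place data at non-parity positions: p1 p2 0 p4 0 1 1 p8 0 1 0 0 0 0 0
p1 (pos 1,3,5,7,9,11,13,15): XOR of data positions = 0⊕0⊕1⊕0⊕0⊕0⊕0 = 1
p2 (pos 2,3,6,7,10,11,14,15): XOR of data positions = 0⊕1⊕1⊕1⊕0⊕0⊕0 = 1
p4 (pos 4,5,6,7,12,13,14,15): XOR of data positions = 0⊕1⊕1⊕0⊕0⊕0⊕0 = 0
p8 (pos 8,9,10,11,12,13,14,15): XOR of data positions = 0⊕1⊕0⊕0⊕0⊕0⊕0 = 1
Codeword: 110001110100000

110001110100000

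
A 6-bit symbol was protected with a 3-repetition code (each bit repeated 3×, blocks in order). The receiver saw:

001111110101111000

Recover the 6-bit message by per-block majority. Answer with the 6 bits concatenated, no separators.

Block 1 (001): 1 one → 0
Block 2 (111): 3 ones → 1
Block 3 (110): 2 ones → 1
Block 4 (101): 2 ones → 1
Block 5 (111): 3 ones → 1
Block 6 (000): 0 ones → 0

011110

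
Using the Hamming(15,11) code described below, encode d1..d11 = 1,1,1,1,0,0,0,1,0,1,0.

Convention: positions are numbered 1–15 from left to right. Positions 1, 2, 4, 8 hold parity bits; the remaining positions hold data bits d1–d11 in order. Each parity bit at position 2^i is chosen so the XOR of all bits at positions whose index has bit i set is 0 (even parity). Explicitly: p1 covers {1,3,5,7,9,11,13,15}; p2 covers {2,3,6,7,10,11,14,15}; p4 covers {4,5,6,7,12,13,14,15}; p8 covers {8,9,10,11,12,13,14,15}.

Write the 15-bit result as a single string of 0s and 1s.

Place data at non-parity positions: p1 p2 1 p4 1 1 1 p8 0 0 0 1 0 1 0
p1 (pos 1,3,5,7,9,11,13,15): XOR of data positions = 1⊕1⊕1⊕0⊕0⊕0⊕0 = 1
p2 (pos 2,3,6,7,10,11,14,15): XOR of data positions = 1⊕1⊕1⊕0⊕0⊕1⊕0 = 0
p4 (pos 4,5,6,7,12,13,14,15): XOR of data positions = 1⊕1⊕1⊕1⊕0⊕1⊕0 = 1
p8 (pos 8,9,10,11,12,13,14,15): XOR of data positions = 0⊕0⊕0⊕1⊕0⊕1⊕0 = 0
Codeword: 101111100001010

101111100001010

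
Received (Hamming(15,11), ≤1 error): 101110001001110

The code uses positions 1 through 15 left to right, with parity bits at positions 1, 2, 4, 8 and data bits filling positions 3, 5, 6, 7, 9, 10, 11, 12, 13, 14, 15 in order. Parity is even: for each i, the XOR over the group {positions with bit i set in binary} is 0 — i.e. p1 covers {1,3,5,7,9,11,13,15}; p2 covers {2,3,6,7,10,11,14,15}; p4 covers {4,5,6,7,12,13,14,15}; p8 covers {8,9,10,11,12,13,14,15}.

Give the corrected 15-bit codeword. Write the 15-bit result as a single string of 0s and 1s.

101100001001110

s1 (pos 1,3,5,7,9,11,13,15): 1⊕1⊕1⊕0⊕1⊕0⊕1⊕0 = 1
s2 (pos 2,3,6,7,10,11,14,15): 0⊕1⊕0⊕0⊕0⊕0⊕1⊕0 = 0
s4 (pos 4,5,6,7,12,13,14,15): 1⊕1⊕0⊕0⊕1⊕1⊕1⊕0 = 1
s8 (pos 8,9,10,11,12,13,14,15): 0⊕1⊕0⊕0⊕1⊕1⊕1⊕0 = 0
Syndrome s8…s1 = 0101 → error at position 5.
Flip position 5: 101110001001110 → 101100001001110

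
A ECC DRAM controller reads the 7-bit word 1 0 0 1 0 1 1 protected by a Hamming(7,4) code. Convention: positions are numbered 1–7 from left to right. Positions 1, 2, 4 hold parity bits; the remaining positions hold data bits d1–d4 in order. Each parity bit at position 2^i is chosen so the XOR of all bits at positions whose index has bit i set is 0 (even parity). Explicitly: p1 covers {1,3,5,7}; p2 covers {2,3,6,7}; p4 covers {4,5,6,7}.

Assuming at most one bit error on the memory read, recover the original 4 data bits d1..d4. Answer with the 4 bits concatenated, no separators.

s1 (pos 1,3,5,7): 1⊕0⊕0⊕1 = 0
s2 (pos 2,3,6,7): 0⊕0⊕1⊕1 = 0
s4 (pos 4,5,6,7): 1⊕0⊕1⊕1 = 1
Syndrome s4…s1 = 100 → error at position 4.
Flip position 4: 1001011 → 1000011
Read data bits from positions 3,5,6,7: 0011

0011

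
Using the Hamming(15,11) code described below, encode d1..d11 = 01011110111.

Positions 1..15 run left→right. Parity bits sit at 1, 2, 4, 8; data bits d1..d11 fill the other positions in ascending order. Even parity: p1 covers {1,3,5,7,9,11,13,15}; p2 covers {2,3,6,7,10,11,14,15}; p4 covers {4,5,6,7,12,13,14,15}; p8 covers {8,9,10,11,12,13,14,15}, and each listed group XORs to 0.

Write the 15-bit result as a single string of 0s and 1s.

010110101110111

Place data at non-parity positions: p1 p2 0 p4 1 0 1 p8 1 1 1 0 1 1 1
p1 (pos 1,3,5,7,9,11,13,15): XOR of data positions = 0⊕1⊕1⊕1⊕1⊕1⊕1 = 0
p2 (pos 2,3,6,7,10,11,14,15): XOR of data positions = 0⊕0⊕1⊕1⊕1⊕1⊕1 = 1
p4 (pos 4,5,6,7,12,13,14,15): XOR of data positions = 1⊕0⊕1⊕0⊕1⊕1⊕1 = 1
p8 (pos 8,9,10,11,12,13,14,15): XOR of data positions = 1⊕1⊕1⊕0⊕1⊕1⊕1 = 0
Codeword: 010110101110111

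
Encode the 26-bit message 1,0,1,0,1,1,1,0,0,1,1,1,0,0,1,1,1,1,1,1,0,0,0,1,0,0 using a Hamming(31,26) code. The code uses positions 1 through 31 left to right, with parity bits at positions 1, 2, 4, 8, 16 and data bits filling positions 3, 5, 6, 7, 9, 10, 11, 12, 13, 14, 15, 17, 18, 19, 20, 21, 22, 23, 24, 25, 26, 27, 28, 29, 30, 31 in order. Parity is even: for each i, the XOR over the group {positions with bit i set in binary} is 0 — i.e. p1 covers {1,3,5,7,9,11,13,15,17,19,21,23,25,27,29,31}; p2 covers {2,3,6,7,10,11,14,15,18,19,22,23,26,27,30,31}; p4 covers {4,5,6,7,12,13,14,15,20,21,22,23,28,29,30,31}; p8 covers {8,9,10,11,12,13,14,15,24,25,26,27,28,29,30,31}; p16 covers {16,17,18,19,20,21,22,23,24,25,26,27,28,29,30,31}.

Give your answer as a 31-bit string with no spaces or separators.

Place data at non-parity positions: p1 p2 1 p4 0 1 0 p8 1 1 1 0 0 1 1 p16 1 0 0 1 1 1 1 1 1 0 0 0 1 0 0
p1 (pos 1,3,5,7,9,11,13,15,17,19,21,23,25,27,29,31): XOR of data positions = 1⊕0⊕0⊕1⊕1⊕0⊕1⊕1⊕0⊕1⊕1⊕1⊕0⊕1⊕0 = 1
p2 (pos 2,3,6,7,10,11,14,15,18,19,22,23,26,27,30,31): XOR of data positions = 1⊕1⊕0⊕1⊕1⊕1⊕1⊕0⊕0⊕1⊕1⊕0⊕0⊕0⊕0 = 0
p4 (pos 4,5,6,7,12,13,14,15,20,21,22,23,28,29,30,31): XOR of data positions = 0⊕1⊕0⊕0⊕0⊕1⊕1⊕1⊕1⊕1⊕1⊕0⊕1⊕0⊕0 = 0
p8 (pos 8,9,10,11,12,13,14,15,24,25,26,27,28,29,30,31): XOR of data positions = 1⊕1⊕1⊕0⊕0⊕1⊕1⊕1⊕1⊕0⊕0⊕0⊕1⊕0⊕0 = 0
p16 (pos 16,17,18,19,20,21,22,23,24,25,26,27,28,29,30,31): XOR of data positions = 1⊕0⊕0⊕1⊕1⊕1⊕1⊕1⊕1⊕0⊕0⊕0⊕1⊕0⊕0 = 0
Codeword: 1010010011100110100111111000100

1010010011100110100111111000100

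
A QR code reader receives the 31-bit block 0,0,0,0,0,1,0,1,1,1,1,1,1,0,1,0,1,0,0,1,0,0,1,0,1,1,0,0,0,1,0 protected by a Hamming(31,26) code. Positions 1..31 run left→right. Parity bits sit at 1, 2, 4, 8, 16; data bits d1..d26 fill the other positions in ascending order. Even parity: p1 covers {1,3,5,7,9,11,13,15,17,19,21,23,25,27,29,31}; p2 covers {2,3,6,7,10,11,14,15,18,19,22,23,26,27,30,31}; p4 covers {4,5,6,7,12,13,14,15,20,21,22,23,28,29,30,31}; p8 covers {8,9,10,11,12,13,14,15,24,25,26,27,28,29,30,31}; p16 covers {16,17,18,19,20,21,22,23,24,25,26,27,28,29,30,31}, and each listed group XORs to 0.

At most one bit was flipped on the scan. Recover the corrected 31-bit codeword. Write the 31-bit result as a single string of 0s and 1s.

s1 (pos 1,3,5,7,9,11,13,15,17,19,21,23,25,27,29,31): 0⊕0⊕0⊕0⊕1⊕1⊕1⊕1⊕1⊕0⊕0⊕1⊕1⊕0⊕0⊕0 = 1
s2 (pos 2,3,6,7,10,11,14,15,18,19,22,23,26,27,30,31): 0⊕0⊕1⊕0⊕1⊕1⊕0⊕1⊕0⊕0⊕0⊕1⊕1⊕0⊕1⊕0 = 1
s4 (pos 4,5,6,7,12,13,14,15,20,21,22,23,28,29,30,31): 0⊕0⊕1⊕0⊕1⊕1⊕0⊕1⊕1⊕0⊕0⊕1⊕0⊕0⊕1⊕0 = 1
s8 (pos 8,9,10,11,12,13,14,15,24,25,26,27,28,29,30,31): 1⊕1⊕1⊕1⊕1⊕1⊕0⊕1⊕0⊕1⊕1⊕0⊕0⊕0⊕1⊕0 = 0
s16 (pos 16,17,18,19,20,21,22,23,24,25,26,27,28,29,30,31): 0⊕1⊕0⊕0⊕1⊕0⊕0⊕1⊕0⊕1⊕1⊕0⊕0⊕0⊕1⊕0 = 0
Syndrome s16…s1 = 00111 → error at position 7.
Flip position 7: 0000010111111010100100101100010 → 0000011111111010100100101100010

0000011111111010100100101100010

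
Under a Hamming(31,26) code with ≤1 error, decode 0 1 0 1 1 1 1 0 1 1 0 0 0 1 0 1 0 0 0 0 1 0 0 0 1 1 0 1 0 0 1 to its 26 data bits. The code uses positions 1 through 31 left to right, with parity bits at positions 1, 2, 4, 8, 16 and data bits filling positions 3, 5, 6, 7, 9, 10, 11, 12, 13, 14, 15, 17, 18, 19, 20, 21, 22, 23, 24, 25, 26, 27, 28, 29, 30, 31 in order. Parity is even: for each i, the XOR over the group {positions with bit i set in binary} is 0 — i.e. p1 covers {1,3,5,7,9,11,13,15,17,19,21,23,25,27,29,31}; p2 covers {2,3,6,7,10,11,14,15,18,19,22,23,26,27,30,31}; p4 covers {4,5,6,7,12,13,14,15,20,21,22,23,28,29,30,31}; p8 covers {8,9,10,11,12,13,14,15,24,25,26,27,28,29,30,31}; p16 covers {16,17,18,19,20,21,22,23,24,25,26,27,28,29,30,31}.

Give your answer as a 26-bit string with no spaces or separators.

s1 (pos 1,3,5,7,9,11,13,15,17,19,21,23,25,27,29,31): 0⊕0⊕1⊕1⊕1⊕0⊕0⊕0⊕0⊕0⊕1⊕0⊕1⊕0⊕0⊕1 = 0
s2 (pos 2,3,6,7,10,11,14,15,18,19,22,23,26,27,30,31): 1⊕0⊕1⊕1⊕1⊕0⊕1⊕0⊕0⊕0⊕0⊕0⊕1⊕0⊕0⊕1 = 1
s4 (pos 4,5,6,7,12,13,14,15,20,21,22,23,28,29,30,31): 1⊕1⊕1⊕1⊕0⊕0⊕1⊕0⊕0⊕1⊕0⊕0⊕1⊕0⊕0⊕1 = 0
s8 (pos 8,9,10,11,12,13,14,15,24,25,26,27,28,29,30,31): 0⊕1⊕1⊕0⊕0⊕0⊕1⊕0⊕0⊕1⊕1⊕0⊕1⊕0⊕0⊕1 = 1
s16 (pos 16,17,18,19,20,21,22,23,24,25,26,27,28,29,30,31): 1⊕0⊕0⊕0⊕0⊕1⊕0⊕0⊕0⊕1⊕1⊕0⊕1⊕0⊕0⊕1 = 0
Syndrome s16…s1 = 01010 → error at position 10.
Flip position 10: 0101111011000101000010001101001 → 0101111010000101000010001101001
Read data bits from positions 3,5,6,7,9,10,11,12,13,14,15,17,18,19,20,21,22,23,24,25,26,27,28,29,30,31: 01111000010000010001101001

01111000010000010001101001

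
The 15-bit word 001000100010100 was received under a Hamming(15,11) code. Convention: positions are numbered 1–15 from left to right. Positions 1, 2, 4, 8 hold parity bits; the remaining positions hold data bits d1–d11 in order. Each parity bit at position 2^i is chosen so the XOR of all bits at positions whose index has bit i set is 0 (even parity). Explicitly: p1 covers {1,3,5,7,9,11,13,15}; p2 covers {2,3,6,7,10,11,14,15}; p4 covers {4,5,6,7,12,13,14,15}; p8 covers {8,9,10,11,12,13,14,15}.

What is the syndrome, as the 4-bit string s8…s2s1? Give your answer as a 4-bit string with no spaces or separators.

0010

s1 (pos 1,3,5,7,9,11,13,15): 0⊕1⊕0⊕1⊕0⊕1⊕1⊕0 = 0
s2 (pos 2,3,6,7,10,11,14,15): 0⊕1⊕0⊕1⊕0⊕1⊕0⊕0 = 1
s4 (pos 4,5,6,7,12,13,14,15): 0⊕0⊕0⊕1⊕0⊕1⊕0⊕0 = 0
s8 (pos 8,9,10,11,12,13,14,15): 0⊕0⊕0⊕1⊕0⊕1⊕0⊕0 = 0
Syndrome s8…s1 = 0010 → error at position 2.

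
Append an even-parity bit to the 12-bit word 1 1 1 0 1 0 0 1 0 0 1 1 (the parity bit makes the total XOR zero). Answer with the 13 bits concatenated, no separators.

1110100100111

XOR of the 12 data bits: 1⊕1⊕1⊕0⊕1⊕0⊕0⊕1⊕0⊕0⊕1⊕1 = 1
Parity bit = 1 (so all 13 bits XOR to 0).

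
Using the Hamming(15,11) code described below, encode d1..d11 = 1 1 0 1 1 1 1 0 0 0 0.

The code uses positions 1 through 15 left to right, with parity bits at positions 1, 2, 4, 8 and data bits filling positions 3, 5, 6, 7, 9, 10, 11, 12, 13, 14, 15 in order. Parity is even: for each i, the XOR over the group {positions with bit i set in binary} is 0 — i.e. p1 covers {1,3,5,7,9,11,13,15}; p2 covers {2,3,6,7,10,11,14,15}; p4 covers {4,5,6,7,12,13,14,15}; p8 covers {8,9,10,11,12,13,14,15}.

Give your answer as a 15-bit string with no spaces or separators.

Place data at non-parity positions: p1 p2 1 p4 1 0 1 p8 1 1 1 0 0 0 0
p1 (pos 1,3,5,7,9,11,13,15): XOR of data positions = 1⊕1⊕1⊕1⊕1⊕0⊕0 = 1
p2 (pos 2,3,6,7,10,11,14,15): XOR of data positions = 1⊕0⊕1⊕1⊕1⊕0⊕0 = 0
p4 (pos 4,5,6,7,12,13,14,15): XOR of data positions = 1⊕0⊕1⊕0⊕0⊕0⊕0 = 0
p8 (pos 8,9,10,11,12,13,14,15): XOR of data positions = 1⊕1⊕1⊕0⊕0⊕0⊕0 = 1
Codeword: 101010111110000

101010111110000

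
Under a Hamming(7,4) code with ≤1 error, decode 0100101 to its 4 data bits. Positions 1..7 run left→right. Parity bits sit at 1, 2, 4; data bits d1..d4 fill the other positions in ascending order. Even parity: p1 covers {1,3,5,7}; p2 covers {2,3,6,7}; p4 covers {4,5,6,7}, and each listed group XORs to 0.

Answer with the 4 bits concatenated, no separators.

0101

s1 (pos 1,3,5,7): 0⊕0⊕1⊕1 = 0
s2 (pos 2,3,6,7): 1⊕0⊕0⊕1 = 0
s4 (pos 4,5,6,7): 0⊕1⊕0⊕1 = 0
Syndrome s4…s1 = 000 → no error.
Read data bits from positions 3,5,6,7: 0101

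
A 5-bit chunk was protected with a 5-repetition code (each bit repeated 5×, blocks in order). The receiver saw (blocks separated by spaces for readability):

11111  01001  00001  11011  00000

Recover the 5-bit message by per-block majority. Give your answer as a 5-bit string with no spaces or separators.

Block 1 (11111): 5 ones → 1
Block 2 (01001): 2 ones → 0
Block 3 (00001): 1 one → 0
Block 4 (11011): 4 ones → 1
Block 5 (00000): 0 ones → 0

10010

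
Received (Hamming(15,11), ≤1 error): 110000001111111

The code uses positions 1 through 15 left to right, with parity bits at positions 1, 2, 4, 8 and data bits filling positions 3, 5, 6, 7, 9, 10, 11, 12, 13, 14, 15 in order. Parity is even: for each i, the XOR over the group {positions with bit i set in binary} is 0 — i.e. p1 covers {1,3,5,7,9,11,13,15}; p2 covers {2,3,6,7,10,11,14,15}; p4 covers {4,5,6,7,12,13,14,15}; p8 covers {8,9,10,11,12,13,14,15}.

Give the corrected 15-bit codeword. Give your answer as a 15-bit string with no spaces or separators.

s1 (pos 1,3,5,7,9,11,13,15): 1⊕0⊕0⊕0⊕1⊕1⊕1⊕1 = 1
s2 (pos 2,3,6,7,10,11,14,15): 1⊕0⊕0⊕0⊕1⊕1⊕1⊕1 = 1
s4 (pos 4,5,6,7,12,13,14,15): 0⊕0⊕0⊕0⊕1⊕1⊕1⊕1 = 0
s8 (pos 8,9,10,11,12,13,14,15): 0⊕1⊕1⊕1⊕1⊕1⊕1⊕1 = 1
Syndrome s8…s1 = 1011 → error at position 11.
Flip position 11: 110000001111111 → 110000001101111

110000001101111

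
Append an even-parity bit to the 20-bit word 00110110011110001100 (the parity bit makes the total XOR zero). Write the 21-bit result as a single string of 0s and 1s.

001101100111100011000

XOR of the 20 data bits: 0⊕0⊕1⊕1⊕0⊕1⊕1⊕0⊕0⊕1⊕1⊕1⊕1⊕0⊕0⊕0⊕1⊕1⊕0⊕0 = 0
Parity bit = 0 (so all 21 bits XOR to 0).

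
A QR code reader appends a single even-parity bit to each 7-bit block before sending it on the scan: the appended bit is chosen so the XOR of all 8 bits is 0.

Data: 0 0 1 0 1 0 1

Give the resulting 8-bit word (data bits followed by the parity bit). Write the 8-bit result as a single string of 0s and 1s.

XOR of the 7 data bits: 0⊕0⊕1⊕0⊕1⊕0⊕1 = 1
Parity bit = 1 (so all 8 bits XOR to 0).

00101011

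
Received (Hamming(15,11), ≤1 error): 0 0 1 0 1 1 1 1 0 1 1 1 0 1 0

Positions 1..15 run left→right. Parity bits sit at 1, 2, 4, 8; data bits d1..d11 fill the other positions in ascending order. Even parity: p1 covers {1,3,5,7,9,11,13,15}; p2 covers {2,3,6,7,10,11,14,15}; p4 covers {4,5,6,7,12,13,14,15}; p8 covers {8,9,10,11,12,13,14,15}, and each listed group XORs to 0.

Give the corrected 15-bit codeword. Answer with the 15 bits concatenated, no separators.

s1 (pos 1,3,5,7,9,11,13,15): 0⊕1⊕1⊕1⊕0⊕1⊕0⊕0 = 0
s2 (pos 2,3,6,7,10,11,14,15): 0⊕1⊕1⊕1⊕1⊕1⊕1⊕0 = 0
s4 (pos 4,5,6,7,12,13,14,15): 0⊕1⊕1⊕1⊕1⊕0⊕1⊕0 = 1
s8 (pos 8,9,10,11,12,13,14,15): 1⊕0⊕1⊕1⊕1⊕0⊕1⊕0 = 1
Syndrome s8…s1 = 1100 → error at position 12.
Flip position 12: 001011110111010 → 001011110110010

001011110110010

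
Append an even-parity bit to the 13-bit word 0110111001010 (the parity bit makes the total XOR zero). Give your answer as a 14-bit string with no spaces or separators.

XOR of the 13 data bits: 0⊕1⊕1⊕0⊕1⊕1⊕1⊕0⊕0⊕1⊕0⊕1⊕0 = 1
Parity bit = 1 (so all 14 bits XOR to 0).

01101110010101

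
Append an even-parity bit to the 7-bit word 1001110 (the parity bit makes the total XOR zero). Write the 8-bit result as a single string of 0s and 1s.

XOR of the 7 data bits: 1⊕0⊕0⊕1⊕1⊕1⊕0 = 0
Parity bit = 0 (so all 8 bits XOR to 0).

10011100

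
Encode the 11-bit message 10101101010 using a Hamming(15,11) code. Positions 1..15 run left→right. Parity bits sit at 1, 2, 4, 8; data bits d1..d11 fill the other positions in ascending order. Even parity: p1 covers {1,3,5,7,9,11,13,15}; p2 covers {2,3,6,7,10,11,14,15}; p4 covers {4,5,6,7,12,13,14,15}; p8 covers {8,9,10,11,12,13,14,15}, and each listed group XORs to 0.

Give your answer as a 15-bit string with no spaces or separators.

001101001101010

Place data at non-parity positions: p1 p2 1 p4 0 1 0 p8 1 1 0 1 0 1 0
p1 (pos 1,3,5,7,9,11,13,15): XOR of data positions = 1⊕0⊕0⊕1⊕0⊕0⊕0 = 0
p2 (pos 2,3,6,7,10,11,14,15): XOR of data positions = 1⊕1⊕0⊕1⊕0⊕1⊕0 = 0
p4 (pos 4,5,6,7,12,13,14,15): XOR of data positions = 0⊕1⊕0⊕1⊕0⊕1⊕0 = 1
p8 (pos 8,9,10,11,12,13,14,15): XOR of data positions = 1⊕1⊕0⊕1⊕0⊕1⊕0 = 0
Codeword: 001101001101010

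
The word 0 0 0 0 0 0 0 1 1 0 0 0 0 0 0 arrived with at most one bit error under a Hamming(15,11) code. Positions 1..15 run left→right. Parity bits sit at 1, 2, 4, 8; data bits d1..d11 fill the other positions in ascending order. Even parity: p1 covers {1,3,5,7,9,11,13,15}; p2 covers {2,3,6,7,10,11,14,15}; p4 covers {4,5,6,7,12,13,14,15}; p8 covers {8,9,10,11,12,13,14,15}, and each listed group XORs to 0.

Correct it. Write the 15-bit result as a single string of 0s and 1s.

s1 (pos 1,3,5,7,9,11,13,15): 0⊕0⊕0⊕0⊕1⊕0⊕0⊕0 = 1
s2 (pos 2,3,6,7,10,11,14,15): 0⊕0⊕0⊕0⊕0⊕0⊕0⊕0 = 0
s4 (pos 4,5,6,7,12,13,14,15): 0⊕0⊕0⊕0⊕0⊕0⊕0⊕0 = 0
s8 (pos 8,9,10,11,12,13,14,15): 1⊕1⊕0⊕0⊕0⊕0⊕0⊕0 = 0
Syndrome s8…s1 = 0001 → error at position 1.
Flip position 1: 000000011000000 → 100000011000000

100000011000000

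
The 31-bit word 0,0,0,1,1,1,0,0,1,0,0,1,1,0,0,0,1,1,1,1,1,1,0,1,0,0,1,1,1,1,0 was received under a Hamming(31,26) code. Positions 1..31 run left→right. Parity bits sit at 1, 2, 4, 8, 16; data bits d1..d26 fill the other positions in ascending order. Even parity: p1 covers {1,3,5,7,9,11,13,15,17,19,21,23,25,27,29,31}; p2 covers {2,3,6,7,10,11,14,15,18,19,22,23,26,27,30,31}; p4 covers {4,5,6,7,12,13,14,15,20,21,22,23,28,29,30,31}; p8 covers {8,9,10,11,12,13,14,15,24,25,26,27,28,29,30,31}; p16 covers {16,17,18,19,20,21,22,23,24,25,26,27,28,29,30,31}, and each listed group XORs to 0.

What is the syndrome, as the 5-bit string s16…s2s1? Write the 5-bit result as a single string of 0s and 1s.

10100

s1 (pos 1,3,5,7,9,11,13,15,17,19,21,23,25,27,29,31): 0⊕0⊕1⊕0⊕1⊕0⊕1⊕0⊕1⊕1⊕1⊕0⊕0⊕1⊕1⊕0 = 0
s2 (pos 2,3,6,7,10,11,14,15,18,19,22,23,26,27,30,31): 0⊕0⊕1⊕0⊕0⊕0⊕0⊕0⊕1⊕1⊕1⊕0⊕0⊕1⊕1⊕0 = 0
s4 (pos 4,5,6,7,12,13,14,15,20,21,22,23,28,29,30,31): 1⊕1⊕1⊕0⊕1⊕1⊕0⊕0⊕1⊕1⊕1⊕0⊕1⊕1⊕1⊕0 = 1
s8 (pos 8,9,10,11,12,13,14,15,24,25,26,27,28,29,30,31): 0⊕1⊕0⊕0⊕1⊕1⊕0⊕0⊕1⊕0⊕0⊕1⊕1⊕1⊕1⊕0 = 0
s16 (pos 16,17,18,19,20,21,22,23,24,25,26,27,28,29,30,31): 0⊕1⊕1⊕1⊕1⊕1⊕1⊕0⊕1⊕0⊕0⊕1⊕1⊕1⊕1⊕0 = 1
Syndrome s16…s1 = 10100 → error at position 20.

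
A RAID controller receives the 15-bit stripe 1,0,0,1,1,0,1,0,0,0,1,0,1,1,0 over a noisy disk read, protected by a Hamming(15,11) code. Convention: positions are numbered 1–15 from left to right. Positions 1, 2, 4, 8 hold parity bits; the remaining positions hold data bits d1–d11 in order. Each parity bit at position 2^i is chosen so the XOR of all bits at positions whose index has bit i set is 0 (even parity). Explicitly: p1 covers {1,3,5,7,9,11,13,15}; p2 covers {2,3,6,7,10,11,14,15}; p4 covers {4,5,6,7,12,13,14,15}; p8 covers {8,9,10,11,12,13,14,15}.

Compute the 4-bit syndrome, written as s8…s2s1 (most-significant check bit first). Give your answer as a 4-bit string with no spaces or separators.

s1 (pos 1,3,5,7,9,11,13,15): 1⊕0⊕1⊕1⊕0⊕1⊕1⊕0 = 1
s2 (pos 2,3,6,7,10,11,14,15): 0⊕0⊕0⊕1⊕0⊕1⊕1⊕0 = 1
s4 (pos 4,5,6,7,12,13,14,15): 1⊕1⊕0⊕1⊕0⊕1⊕1⊕0 = 1
s8 (pos 8,9,10,11,12,13,14,15): 0⊕0⊕0⊕1⊕0⊕1⊕1⊕0 = 1
Syndrome s8…s1 = 1111 → error at position 15.

1111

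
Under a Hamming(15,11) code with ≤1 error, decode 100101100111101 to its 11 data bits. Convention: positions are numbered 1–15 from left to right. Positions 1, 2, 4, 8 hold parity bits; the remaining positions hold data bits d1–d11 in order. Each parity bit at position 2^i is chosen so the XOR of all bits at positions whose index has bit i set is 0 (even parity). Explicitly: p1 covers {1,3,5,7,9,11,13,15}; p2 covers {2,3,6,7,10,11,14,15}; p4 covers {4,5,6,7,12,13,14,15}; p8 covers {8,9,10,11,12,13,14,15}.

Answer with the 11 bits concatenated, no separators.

s1 (pos 1,3,5,7,9,11,13,15): 1⊕0⊕0⊕1⊕0⊕1⊕1⊕1 = 1
s2 (pos 2,3,6,7,10,11,14,15): 0⊕0⊕1⊕1⊕1⊕1⊕0⊕1 = 1
s4 (pos 4,5,6,7,12,13,14,15): 1⊕0⊕1⊕1⊕1⊕1⊕0⊕1 = 0
s8 (pos 8,9,10,11,12,13,14,15): 0⊕0⊕1⊕1⊕1⊕1⊕0⊕1 = 1
Syndrome s8…s1 = 1011 → error at position 11.
Flip position 11: 100101100111101 → 100101100101101
Read data bits from positions 3,5,6,7,9,10,11,12,13,14,15: 00110101101

00110101101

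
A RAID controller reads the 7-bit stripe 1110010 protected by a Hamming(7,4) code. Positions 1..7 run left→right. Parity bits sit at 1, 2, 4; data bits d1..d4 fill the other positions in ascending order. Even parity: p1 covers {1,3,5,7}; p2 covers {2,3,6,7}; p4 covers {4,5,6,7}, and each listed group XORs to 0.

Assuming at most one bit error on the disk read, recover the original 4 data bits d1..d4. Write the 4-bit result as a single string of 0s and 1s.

s1 (pos 1,3,5,7): 1⊕1⊕0⊕0 = 0
s2 (pos 2,3,6,7): 1⊕1⊕1⊕0 = 1
s4 (pos 4,5,6,7): 0⊕0⊕1⊕0 = 1
Syndrome s4…s1 = 110 → error at position 6.
Flip position 6: 1110010 → 1110000
Read data bits from positions 3,5,6,7: 1000

1000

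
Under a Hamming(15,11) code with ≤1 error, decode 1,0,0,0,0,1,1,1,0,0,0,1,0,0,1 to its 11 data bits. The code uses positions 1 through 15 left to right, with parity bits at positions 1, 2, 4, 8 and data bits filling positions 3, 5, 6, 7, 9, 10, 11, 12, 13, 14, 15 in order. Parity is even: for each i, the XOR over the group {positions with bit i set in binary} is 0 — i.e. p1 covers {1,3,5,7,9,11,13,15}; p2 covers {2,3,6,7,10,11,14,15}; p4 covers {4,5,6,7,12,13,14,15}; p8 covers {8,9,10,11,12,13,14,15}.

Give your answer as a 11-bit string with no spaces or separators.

00110011001

s1 (pos 1,3,5,7,9,11,13,15): 1⊕0⊕0⊕1⊕0⊕0⊕0⊕1 = 1
s2 (pos 2,3,6,7,10,11,14,15): 0⊕0⊕1⊕1⊕0⊕0⊕0⊕1 = 1
s4 (pos 4,5,6,7,12,13,14,15): 0⊕0⊕1⊕1⊕1⊕0⊕0⊕1 = 0
s8 (pos 8,9,10,11,12,13,14,15): 1⊕0⊕0⊕0⊕1⊕0⊕0⊕1 = 1
Syndrome s8…s1 = 1011 → error at position 11.
Flip position 11: 100001110001001 → 100001110011001
Read data bits from positions 3,5,6,7,9,10,11,12,13,14,15: 00110011001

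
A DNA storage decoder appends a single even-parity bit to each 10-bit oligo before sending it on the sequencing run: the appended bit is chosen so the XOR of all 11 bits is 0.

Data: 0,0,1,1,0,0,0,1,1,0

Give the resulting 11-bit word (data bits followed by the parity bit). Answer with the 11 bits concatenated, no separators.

XOR of the 10 data bits: 0⊕0⊕1⊕1⊕0⊕0⊕0⊕1⊕1⊕0 = 0
Parity bit = 0 (so all 11 bits XOR to 0).

00110001100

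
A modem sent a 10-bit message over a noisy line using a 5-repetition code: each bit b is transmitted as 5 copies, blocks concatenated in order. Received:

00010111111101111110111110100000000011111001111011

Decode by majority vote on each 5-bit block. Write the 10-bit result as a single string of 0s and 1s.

Block 1 (00010): 1 one → 0
Block 2 (11111): 5 ones → 1
Block 3 (11011): 4 ones → 1
Block 4 (11110): 4 ones → 1
Block 5 (11111): 5 ones → 1
Block 6 (01000): 1 one → 0
Block 7 (00000): 0 ones → 0
Block 8 (01111): 4 ones → 1
Block 9 (10011): 3 ones → 1
Block 10 (11011): 4 ones → 1

0111100111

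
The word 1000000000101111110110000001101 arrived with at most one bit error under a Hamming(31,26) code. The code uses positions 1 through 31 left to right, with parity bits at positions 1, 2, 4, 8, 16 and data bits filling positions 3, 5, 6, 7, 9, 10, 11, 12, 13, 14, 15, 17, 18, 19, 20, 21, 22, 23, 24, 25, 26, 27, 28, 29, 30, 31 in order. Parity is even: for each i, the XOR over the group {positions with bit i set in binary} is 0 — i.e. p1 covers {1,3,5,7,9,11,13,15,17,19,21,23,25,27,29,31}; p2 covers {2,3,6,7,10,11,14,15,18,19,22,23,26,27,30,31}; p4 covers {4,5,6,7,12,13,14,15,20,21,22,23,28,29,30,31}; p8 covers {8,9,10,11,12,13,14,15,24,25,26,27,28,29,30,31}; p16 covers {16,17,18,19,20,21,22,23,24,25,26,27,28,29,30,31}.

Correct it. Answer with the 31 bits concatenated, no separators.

1000000001101111110110000001101

s1 (pos 1,3,5,7,9,11,13,15,17,19,21,23,25,27,29,31): 1⊕0⊕0⊕0⊕0⊕1⊕1⊕1⊕1⊕0⊕1⊕0⊕0⊕0⊕1⊕1 = 0
s2 (pos 2,3,6,7,10,11,14,15,18,19,22,23,26,27,30,31): 0⊕0⊕0⊕0⊕0⊕1⊕1⊕1⊕1⊕0⊕0⊕0⊕0⊕0⊕0⊕1 = 1
s4 (pos 4,5,6,7,12,13,14,15,20,21,22,23,28,29,30,31): 0⊕0⊕0⊕0⊕0⊕1⊕1⊕1⊕1⊕1⊕0⊕0⊕1⊕1⊕0⊕1 = 0
s8 (pos 8,9,10,11,12,13,14,15,24,25,26,27,28,29,30,31): 0⊕0⊕0⊕1⊕0⊕1⊕1⊕1⊕0⊕0⊕0⊕0⊕1⊕1⊕0⊕1 = 1
s16 (pos 16,17,18,19,20,21,22,23,24,25,26,27,28,29,30,31): 1⊕1⊕1⊕0⊕1⊕1⊕0⊕0⊕0⊕0⊕0⊕0⊕1⊕1⊕0⊕1 = 0
Syndrome s16…s1 = 01010 → error at position 10.
Flip position 10: 1000000000101111110110000001101 → 1000000001101111110110000001101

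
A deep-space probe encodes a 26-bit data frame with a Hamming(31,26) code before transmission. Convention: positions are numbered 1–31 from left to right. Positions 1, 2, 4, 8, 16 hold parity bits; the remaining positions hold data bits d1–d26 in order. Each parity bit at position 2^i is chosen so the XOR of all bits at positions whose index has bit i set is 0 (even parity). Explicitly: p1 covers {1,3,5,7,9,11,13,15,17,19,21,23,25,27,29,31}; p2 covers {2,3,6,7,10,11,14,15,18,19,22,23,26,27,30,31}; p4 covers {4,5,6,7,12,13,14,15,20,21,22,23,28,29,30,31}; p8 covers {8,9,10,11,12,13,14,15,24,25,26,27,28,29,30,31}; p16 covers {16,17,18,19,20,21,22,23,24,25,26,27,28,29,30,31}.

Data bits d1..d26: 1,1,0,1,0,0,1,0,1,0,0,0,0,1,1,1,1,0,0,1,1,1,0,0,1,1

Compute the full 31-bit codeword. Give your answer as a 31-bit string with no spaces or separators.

Place data at non-parity positions: p1 p2 1 p4 1 0 1 p8 0 0 1 0 1 0 0 p16 0 0 1 1 1 1 0 0 1 1 1 0 0 1 1
p1 (pos 1,3,5,7,9,11,13,15,17,19,21,23,25,27,29,31): XOR of data positions = 1⊕1⊕1⊕0⊕1⊕1⊕0⊕0⊕1⊕1⊕0⊕1⊕1⊕0⊕1 = 0
p2 (pos 2,3,6,7,10,11,14,15,18,19,22,23,26,27,30,31): XOR of data positions = 1⊕0⊕1⊕0⊕1⊕0⊕0⊕0⊕1⊕1⊕0⊕1⊕1⊕1⊕1 = 1
p4 (pos 4,5,6,7,12,13,14,15,20,21,22,23,28,29,30,31): XOR of data positions = 1⊕0⊕1⊕0⊕1⊕0⊕0⊕1⊕1⊕1⊕0⊕0⊕0⊕1⊕1 = 0
p8 (pos 8,9,10,11,12,13,14,15,24,25,26,27,28,29,30,31): XOR of data positions = 0⊕0⊕1⊕0⊕1⊕0⊕0⊕0⊕1⊕1⊕1⊕0⊕0⊕1⊕1 = 1
p16 (pos 16,17,18,19,20,21,22,23,24,25,26,27,28,29,30,31): XOR of data positions = 0⊕0⊕1⊕1⊕1⊕1⊕0⊕0⊕1⊕1⊕1⊕0⊕0⊕1⊕1 = 1
Codeword: 0110101100101001001111001110011

0110101100101001001111001110011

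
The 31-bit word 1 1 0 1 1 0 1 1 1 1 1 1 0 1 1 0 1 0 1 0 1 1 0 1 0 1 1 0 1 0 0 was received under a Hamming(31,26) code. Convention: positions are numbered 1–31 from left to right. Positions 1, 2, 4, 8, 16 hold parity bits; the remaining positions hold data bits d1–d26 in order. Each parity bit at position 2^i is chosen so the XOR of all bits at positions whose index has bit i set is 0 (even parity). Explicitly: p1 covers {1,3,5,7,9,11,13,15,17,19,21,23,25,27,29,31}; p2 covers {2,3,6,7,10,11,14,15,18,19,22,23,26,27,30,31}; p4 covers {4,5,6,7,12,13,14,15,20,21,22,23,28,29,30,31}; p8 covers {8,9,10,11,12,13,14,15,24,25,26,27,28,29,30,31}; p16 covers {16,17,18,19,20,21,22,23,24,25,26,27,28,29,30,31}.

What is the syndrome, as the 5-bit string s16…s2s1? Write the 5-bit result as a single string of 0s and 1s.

01101

s1 (pos 1,3,5,7,9,11,13,15,17,19,21,23,25,27,29,31): 1⊕0⊕1⊕1⊕1⊕1⊕0⊕1⊕1⊕1⊕1⊕0⊕0⊕1⊕1⊕0 = 1
s2 (pos 2,3,6,7,10,11,14,15,18,19,22,23,26,27,30,31): 1⊕0⊕0⊕1⊕1⊕1⊕1⊕1⊕0⊕1⊕1⊕0⊕1⊕1⊕0⊕0 = 0
s4 (pos 4,5,6,7,12,13,14,15,20,21,22,23,28,29,30,31): 1⊕1⊕0⊕1⊕1⊕0⊕1⊕1⊕0⊕1⊕1⊕0⊕0⊕1⊕0⊕0 = 1
s8 (pos 8,9,10,11,12,13,14,15,24,25,26,27,28,29,30,31): 1⊕1⊕1⊕1⊕1⊕0⊕1⊕1⊕1⊕0⊕1⊕1⊕0⊕1⊕0⊕0 = 1
s16 (pos 16,17,18,19,20,21,22,23,24,25,26,27,28,29,30,31): 0⊕1⊕0⊕1⊕0⊕1⊕1⊕0⊕1⊕0⊕1⊕1⊕0⊕1⊕0⊕0 = 0
Syndrome s16…s1 = 01101 → error at position 13.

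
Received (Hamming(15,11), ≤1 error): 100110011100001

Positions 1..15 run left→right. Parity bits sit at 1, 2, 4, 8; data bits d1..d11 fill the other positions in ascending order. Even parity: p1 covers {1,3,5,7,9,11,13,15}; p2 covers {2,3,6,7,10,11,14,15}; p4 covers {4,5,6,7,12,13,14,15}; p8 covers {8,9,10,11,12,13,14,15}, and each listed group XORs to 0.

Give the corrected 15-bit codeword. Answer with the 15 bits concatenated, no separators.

s1 (pos 1,3,5,7,9,11,13,15): 1⊕0⊕1⊕0⊕1⊕0⊕0⊕1 = 0
s2 (pos 2,3,6,7,10,11,14,15): 0⊕0⊕0⊕0⊕1⊕0⊕0⊕1 = 0
s4 (pos 4,5,6,7,12,13,14,15): 1⊕1⊕0⊕0⊕0⊕0⊕0⊕1 = 1
s8 (pos 8,9,10,11,12,13,14,15): 1⊕1⊕1⊕0⊕0⊕0⊕0⊕1 = 0
Syndrome s8…s1 = 0100 → error at position 4.
Flip position 4: 100110011100001 → 100010011100001

100010011100001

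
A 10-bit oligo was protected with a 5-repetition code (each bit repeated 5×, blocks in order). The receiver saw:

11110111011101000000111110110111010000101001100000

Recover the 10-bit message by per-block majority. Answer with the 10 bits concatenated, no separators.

1110111010

Block 1 (11110): 4 ones → 1
Block 2 (11101): 4 ones → 1
Block 3 (11010): 3 ones → 1
Block 4 (00000): 0 ones → 0
Block 5 (11111): 5 ones → 1
Block 6 (01101): 3 ones → 1
Block 7 (11010): 3 ones → 1
Block 8 (00010): 1 one → 0
Block 9 (10011): 3 ones → 1
Block 10 (00000): 0 ones → 0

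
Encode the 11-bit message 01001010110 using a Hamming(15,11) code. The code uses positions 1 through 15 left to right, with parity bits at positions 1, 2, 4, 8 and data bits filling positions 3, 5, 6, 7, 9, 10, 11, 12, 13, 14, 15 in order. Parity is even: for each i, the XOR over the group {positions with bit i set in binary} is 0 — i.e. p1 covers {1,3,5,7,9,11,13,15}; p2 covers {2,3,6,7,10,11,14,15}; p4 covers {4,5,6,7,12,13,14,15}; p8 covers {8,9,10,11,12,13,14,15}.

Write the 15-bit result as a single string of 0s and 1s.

000110001010110

Place data at non-parity positions: p1 p2 0 p4 1 0 0 p8 1 0 1 0 1 1 0
p1 (pos 1,3,5,7,9,11,13,15): XOR of data positions = 0⊕1⊕0⊕1⊕1⊕1⊕0 = 0
p2 (pos 2,3,6,7,10,11,14,15): XOR of data positions = 0⊕0⊕0⊕0⊕1⊕1⊕0 = 0
p4 (pos 4,5,6,7,12,13,14,15): XOR of data positions = 1⊕0⊕0⊕0⊕1⊕1⊕0 = 1
p8 (pos 8,9,10,11,12,13,14,15): XOR of data positions = 1⊕0⊕1⊕0⊕1⊕1⊕0 = 0
Codeword: 000110001010110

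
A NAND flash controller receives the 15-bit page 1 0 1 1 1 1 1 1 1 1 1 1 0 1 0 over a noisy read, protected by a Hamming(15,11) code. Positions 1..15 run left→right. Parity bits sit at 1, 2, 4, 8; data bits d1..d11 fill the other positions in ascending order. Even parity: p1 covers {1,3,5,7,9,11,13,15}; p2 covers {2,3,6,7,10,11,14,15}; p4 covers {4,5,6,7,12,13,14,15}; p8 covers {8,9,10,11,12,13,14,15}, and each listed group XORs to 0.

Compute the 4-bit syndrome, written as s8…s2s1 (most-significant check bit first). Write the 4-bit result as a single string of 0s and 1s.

0000

s1 (pos 1,3,5,7,9,11,13,15): 1⊕1⊕1⊕1⊕1⊕1⊕0⊕0 = 0
s2 (pos 2,3,6,7,10,11,14,15): 0⊕1⊕1⊕1⊕1⊕1⊕1⊕0 = 0
s4 (pos 4,5,6,7,12,13,14,15): 1⊕1⊕1⊕1⊕1⊕0⊕1⊕0 = 0
s8 (pos 8,9,10,11,12,13,14,15): 1⊕1⊕1⊕1⊕1⊕0⊕1⊕0 = 0
Syndrome s8…s1 = 0000 → no error.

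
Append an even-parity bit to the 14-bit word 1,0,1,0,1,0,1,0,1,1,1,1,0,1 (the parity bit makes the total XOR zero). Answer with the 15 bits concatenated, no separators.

XOR of the 14 data bits: 1⊕0⊕1⊕0⊕1⊕0⊕1⊕0⊕1⊕1⊕1⊕1⊕0⊕1 = 1
Parity bit = 1 (so all 15 bits XOR to 0).

101010101111011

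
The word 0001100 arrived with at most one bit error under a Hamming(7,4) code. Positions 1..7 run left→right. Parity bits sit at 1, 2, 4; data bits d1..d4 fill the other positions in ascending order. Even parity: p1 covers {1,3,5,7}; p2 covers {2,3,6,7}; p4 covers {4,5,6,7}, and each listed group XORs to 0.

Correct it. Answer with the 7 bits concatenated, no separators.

1001100

s1 (pos 1,3,5,7): 0⊕0⊕1⊕0 = 1
s2 (pos 2,3,6,7): 0⊕0⊕0⊕0 = 0
s4 (pos 4,5,6,7): 1⊕1⊕0⊕0 = 0
Syndrome s4…s1 = 001 → error at position 1.
Flip position 1: 0001100 → 1001100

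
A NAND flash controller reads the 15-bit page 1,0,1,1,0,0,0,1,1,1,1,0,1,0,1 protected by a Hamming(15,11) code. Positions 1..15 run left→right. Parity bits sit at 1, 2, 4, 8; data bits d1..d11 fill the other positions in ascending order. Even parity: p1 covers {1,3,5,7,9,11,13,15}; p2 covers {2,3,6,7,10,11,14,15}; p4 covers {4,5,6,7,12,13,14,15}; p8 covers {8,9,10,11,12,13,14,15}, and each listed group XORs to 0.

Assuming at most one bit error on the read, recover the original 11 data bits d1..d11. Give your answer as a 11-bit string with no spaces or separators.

10001110101

s1 (pos 1,3,5,7,9,11,13,15): 1⊕1⊕0⊕0⊕1⊕1⊕1⊕1 = 0
s2 (pos 2,3,6,7,10,11,14,15): 0⊕1⊕0⊕0⊕1⊕1⊕0⊕1 = 0
s4 (pos 4,5,6,7,12,13,14,15): 1⊕0⊕0⊕0⊕0⊕1⊕0⊕1 = 1
s8 (pos 8,9,10,11,12,13,14,15): 1⊕1⊕1⊕1⊕0⊕1⊕0⊕1 = 0
Syndrome s8…s1 = 0100 → error at position 4.
Flip position 4: 101100011110101 → 101000011110101
Read data bits from positions 3,5,6,7,9,10,11,12,13,14,15: 10001110101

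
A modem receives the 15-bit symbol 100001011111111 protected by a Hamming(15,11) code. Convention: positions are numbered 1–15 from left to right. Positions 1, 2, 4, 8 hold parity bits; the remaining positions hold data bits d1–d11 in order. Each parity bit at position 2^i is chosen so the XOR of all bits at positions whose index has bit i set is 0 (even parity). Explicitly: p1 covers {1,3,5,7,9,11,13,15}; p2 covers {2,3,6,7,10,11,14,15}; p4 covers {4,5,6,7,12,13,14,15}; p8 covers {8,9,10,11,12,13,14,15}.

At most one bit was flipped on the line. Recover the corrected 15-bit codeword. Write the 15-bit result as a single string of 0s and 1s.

s1 (pos 1,3,5,7,9,11,13,15): 1⊕0⊕0⊕0⊕1⊕1⊕1⊕1 = 1
s2 (pos 2,3,6,7,10,11,14,15): 0⊕0⊕1⊕0⊕1⊕1⊕1⊕1 = 1
s4 (pos 4,5,6,7,12,13,14,15): 0⊕0⊕1⊕0⊕1⊕1⊕1⊕1 = 1
s8 (pos 8,9,10,11,12,13,14,15): 1⊕1⊕1⊕1⊕1⊕1⊕1⊕1 = 0
Syndrome s8…s1 = 0111 → error at position 7.
Flip position 7: 100001011111111 → 100001111111111

100001111111111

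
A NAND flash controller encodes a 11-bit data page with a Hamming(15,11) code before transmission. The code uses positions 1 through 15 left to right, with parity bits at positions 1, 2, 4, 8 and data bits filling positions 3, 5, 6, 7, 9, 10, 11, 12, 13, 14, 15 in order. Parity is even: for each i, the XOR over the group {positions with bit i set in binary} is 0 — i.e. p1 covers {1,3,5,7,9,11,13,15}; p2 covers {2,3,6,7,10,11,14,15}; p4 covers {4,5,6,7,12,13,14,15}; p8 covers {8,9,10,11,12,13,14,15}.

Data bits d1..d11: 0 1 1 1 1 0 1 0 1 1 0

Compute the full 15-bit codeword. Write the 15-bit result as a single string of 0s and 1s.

Place data at non-parity positions: p1 p2 0 p4 1 1 1 p8 1 0 1 0 1 1 0
p1 (pos 1,3,5,7,9,11,13,15): XOR of data positions = 0⊕1⊕1⊕1⊕1⊕1⊕0 = 1
p2 (pos 2,3,6,7,10,11,14,15): XOR of data positions = 0⊕1⊕1⊕0⊕1⊕1⊕0 = 0
p4 (pos 4,5,6,7,12,13,14,15): XOR of data positions = 1⊕1⊕1⊕0⊕1⊕1⊕0 = 1
p8 (pos 8,9,10,11,12,13,14,15): XOR of data positions = 1⊕0⊕1⊕0⊕1⊕1⊕0 = 0
Codeword: 100111101010110

100111101010110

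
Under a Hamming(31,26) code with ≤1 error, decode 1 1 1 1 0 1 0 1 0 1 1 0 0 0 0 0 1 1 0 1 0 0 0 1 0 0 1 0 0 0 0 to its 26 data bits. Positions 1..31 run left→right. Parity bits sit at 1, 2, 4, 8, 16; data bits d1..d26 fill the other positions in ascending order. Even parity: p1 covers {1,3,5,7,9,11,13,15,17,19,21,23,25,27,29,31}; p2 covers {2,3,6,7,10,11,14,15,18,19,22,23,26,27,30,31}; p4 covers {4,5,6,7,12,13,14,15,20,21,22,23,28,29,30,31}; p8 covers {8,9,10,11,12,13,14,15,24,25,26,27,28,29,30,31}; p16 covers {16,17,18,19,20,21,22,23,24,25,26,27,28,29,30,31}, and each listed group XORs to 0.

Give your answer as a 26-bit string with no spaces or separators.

s1 (pos 1,3,5,7,9,11,13,15,17,19,21,23,25,27,29,31): 1⊕1⊕0⊕0⊕0⊕1⊕0⊕0⊕1⊕0⊕0⊕0⊕0⊕1⊕0⊕0 = 1
s2 (pos 2,3,6,7,10,11,14,15,18,19,22,23,26,27,30,31): 1⊕1⊕1⊕0⊕1⊕1⊕0⊕0⊕1⊕0⊕0⊕0⊕0⊕1⊕0⊕0 = 1
s4 (pos 4,5,6,7,12,13,14,15,20,21,22,23,28,29,30,31): 1⊕0⊕1⊕0⊕0⊕0⊕0⊕0⊕1⊕0⊕0⊕0⊕0⊕0⊕0⊕0 = 1
s8 (pos 8,9,10,11,12,13,14,15,24,25,26,27,28,29,30,31): 1⊕0⊕1⊕1⊕0⊕0⊕0⊕0⊕1⊕0⊕0⊕1⊕0⊕0⊕0⊕0 = 1
s16 (pos 16,17,18,19,20,21,22,23,24,25,26,27,28,29,30,31): 0⊕1⊕1⊕0⊕1⊕0⊕0⊕0⊕1⊕0⊕0⊕1⊕0⊕0⊕0⊕0 = 1
Syndrome s16…s1 = 11111 → error at position 31.
Flip position 31: 1111010101100000110100010010000 → 1111010101100000110100010010001
Read data bits from positions 3,5,6,7,9,10,11,12,13,14,15,17,18,19,20,21,22,23,24,25,26,27,28,29,30,31: 10100110000110100010010001

10100110000110100010010001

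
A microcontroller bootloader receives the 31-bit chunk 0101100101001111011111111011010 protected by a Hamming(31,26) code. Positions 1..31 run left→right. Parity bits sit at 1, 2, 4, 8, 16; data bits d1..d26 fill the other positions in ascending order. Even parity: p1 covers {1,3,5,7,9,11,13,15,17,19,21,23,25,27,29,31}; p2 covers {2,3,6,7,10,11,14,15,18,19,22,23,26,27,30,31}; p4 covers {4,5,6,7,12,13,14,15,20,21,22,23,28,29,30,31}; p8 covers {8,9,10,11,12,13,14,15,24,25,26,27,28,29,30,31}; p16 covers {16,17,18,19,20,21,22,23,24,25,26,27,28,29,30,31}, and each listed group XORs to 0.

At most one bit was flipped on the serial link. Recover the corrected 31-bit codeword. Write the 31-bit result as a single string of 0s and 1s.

s1 (pos 1,3,5,7,9,11,13,15,17,19,21,23,25,27,29,31): 0⊕0⊕1⊕0⊕0⊕0⊕1⊕1⊕0⊕1⊕1⊕1⊕1⊕1⊕0⊕0 = 0
s2 (pos 2,3,6,7,10,11,14,15,18,19,22,23,26,27,30,31): 1⊕0⊕0⊕0⊕1⊕0⊕1⊕1⊕1⊕1⊕1⊕1⊕0⊕1⊕1⊕0 = 0
s4 (pos 4,5,6,7,12,13,14,15,20,21,22,23,28,29,30,31): 1⊕1⊕0⊕0⊕0⊕1⊕1⊕1⊕1⊕1⊕1⊕1⊕1⊕0⊕1⊕0 = 1
s8 (pos 8,9,10,11,12,13,14,15,24,25,26,27,28,29,30,31): 1⊕0⊕1⊕0⊕0⊕1⊕1⊕1⊕1⊕1⊕0⊕1⊕1⊕0⊕1⊕0 = 0
s16 (pos 16,17,18,19,20,21,22,23,24,25,26,27,28,29,30,31): 1⊕0⊕1⊕1⊕1⊕1⊕1⊕1⊕1⊕1⊕0⊕1⊕1⊕0⊕1⊕0 = 0
Syndrome s16…s1 = 00100 → error at position 4.
Flip position 4: 0101100101001111011111111011010 → 0100100101001111011111111011010

0100100101001111011111111011010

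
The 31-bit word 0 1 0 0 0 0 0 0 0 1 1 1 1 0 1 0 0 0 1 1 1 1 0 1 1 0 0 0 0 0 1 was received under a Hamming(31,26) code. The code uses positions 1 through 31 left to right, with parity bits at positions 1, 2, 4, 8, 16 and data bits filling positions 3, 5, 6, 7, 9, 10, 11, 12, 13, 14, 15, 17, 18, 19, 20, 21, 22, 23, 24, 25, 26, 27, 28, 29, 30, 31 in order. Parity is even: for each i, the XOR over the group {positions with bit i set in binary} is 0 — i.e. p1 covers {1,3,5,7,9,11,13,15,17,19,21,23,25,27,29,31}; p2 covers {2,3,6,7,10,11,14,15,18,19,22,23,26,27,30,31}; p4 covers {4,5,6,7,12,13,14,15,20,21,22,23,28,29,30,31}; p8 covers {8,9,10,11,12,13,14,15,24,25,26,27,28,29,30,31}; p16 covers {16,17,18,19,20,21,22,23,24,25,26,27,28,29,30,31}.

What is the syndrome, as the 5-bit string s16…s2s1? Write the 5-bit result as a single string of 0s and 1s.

10111

s1 (pos 1,3,5,7,9,11,13,15,17,19,21,23,25,27,29,31): 0⊕0⊕0⊕0⊕0⊕1⊕1⊕1⊕0⊕1⊕1⊕0⊕1⊕0⊕0⊕1 = 1
s2 (pos 2,3,6,7,10,11,14,15,18,19,22,23,26,27,30,31): 1⊕0⊕0⊕0⊕1⊕1⊕0⊕1⊕0⊕1⊕1⊕0⊕0⊕0⊕0⊕1 = 1
s4 (pos 4,5,6,7,12,13,14,15,20,21,22,23,28,29,30,31): 0⊕0⊕0⊕0⊕1⊕1⊕0⊕1⊕1⊕1⊕1⊕0⊕0⊕0⊕0⊕1 = 1
s8 (pos 8,9,10,11,12,13,14,15,24,25,26,27,28,29,30,31): 0⊕0⊕1⊕1⊕1⊕1⊕0⊕1⊕1⊕1⊕0⊕0⊕0⊕0⊕0⊕1 = 0
s16 (pos 16,17,18,19,20,21,22,23,24,25,26,27,28,29,30,31): 0⊕0⊕0⊕1⊕1⊕1⊕1⊕0⊕1⊕1⊕0⊕0⊕0⊕0⊕0⊕1 = 1
Syndrome s16…s1 = 10111 → error at position 23.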